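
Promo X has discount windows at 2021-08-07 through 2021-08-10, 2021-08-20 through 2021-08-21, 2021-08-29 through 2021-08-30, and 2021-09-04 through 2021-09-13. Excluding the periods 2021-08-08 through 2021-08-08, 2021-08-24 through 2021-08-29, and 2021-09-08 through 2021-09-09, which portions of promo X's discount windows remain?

2021-08-07 through 2021-08-10 with B removed leaves 2021-08-07 through 2021-08-07, 2021-08-09 through 2021-08-10.
2021-08-20 through 2021-08-21 is untouched.
2021-08-29 through 2021-08-30 with B removed leaves 2021-08-30 through 2021-08-30.
2021-09-04 through 2021-09-13 with B removed leaves 2021-09-04 through 2021-09-07, 2021-09-10 through 2021-09-13.

2021-08-07 through 2021-08-07, 2021-08-09 through 2021-08-10, 2021-08-20 through 2021-08-21, 2021-08-30 through 2021-08-30, 2021-09-04 through 2021-09-07, 2021-09-10 through 2021-09-13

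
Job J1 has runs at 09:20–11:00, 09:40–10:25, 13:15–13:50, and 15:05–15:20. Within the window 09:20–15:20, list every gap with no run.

11:00-13:15, 13:50-15:05

After merging, the occupied span is 09:20-11:00, 13:15-13:50, 15:05-15:20.
Gaps within 09:20-15:20: 11:00-13:15, 13:50-15:05.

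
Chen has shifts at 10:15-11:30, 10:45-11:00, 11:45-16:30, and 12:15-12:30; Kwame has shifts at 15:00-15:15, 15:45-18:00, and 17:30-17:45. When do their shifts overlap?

A, merged: 10:15–11:30, 11:45–16:30.
B, merged: 15:00–15:15, 15:45–18:00.
10:15–11:30 falls entirely outside B.
11:45–16:30 overlaps B on 15:00–15:15, 15:45–16:30.

15:00–15:15, 15:45–16:30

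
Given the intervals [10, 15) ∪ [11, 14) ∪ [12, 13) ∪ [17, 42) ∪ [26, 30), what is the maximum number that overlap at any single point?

Walk the sorted start/end points keeping a running depth.
The depth first hits 3 at 12.

3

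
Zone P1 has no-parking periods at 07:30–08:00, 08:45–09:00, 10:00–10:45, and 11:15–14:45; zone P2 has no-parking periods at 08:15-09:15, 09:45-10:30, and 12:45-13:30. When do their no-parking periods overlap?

07:30–08:00 meets no B interval.
08:45–09:00 ∩ B → 08:45–09:00.
10:00–10:45 ∩ B → 10:00–10:30.
11:15–14:45 ∩ B → 12:45–13:30.

08:45–09:00, 10:00–10:30, 12:45–13:30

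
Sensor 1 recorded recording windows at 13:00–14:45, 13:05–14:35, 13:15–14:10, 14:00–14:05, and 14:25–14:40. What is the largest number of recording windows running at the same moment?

4

Sweep endpoints in order; track running count of active intervals.
Peak of 4 reached at 14:00.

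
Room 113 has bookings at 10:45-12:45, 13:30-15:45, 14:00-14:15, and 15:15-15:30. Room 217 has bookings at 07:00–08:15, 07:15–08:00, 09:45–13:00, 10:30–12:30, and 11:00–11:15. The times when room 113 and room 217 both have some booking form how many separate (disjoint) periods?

A, merged: 10:45-12:45, 13:30-15:45.
B, merged: 07:00-08:15, 09:45-13:00.
A ∩ B = 10:45-12:45.
That is 1 disjoint piece.

1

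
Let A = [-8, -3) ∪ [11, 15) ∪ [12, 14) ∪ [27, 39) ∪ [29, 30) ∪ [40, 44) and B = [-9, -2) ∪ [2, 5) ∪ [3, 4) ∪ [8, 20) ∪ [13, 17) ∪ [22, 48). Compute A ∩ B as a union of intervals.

Merge the first list: [-8, -3), [11, 15), [27, 39), [40, 44).
Merge the second list: [-9, -2), [2, 5), [8, 20), [22, 48).
[-8, -3) ∩ B → [-8, -3).
[11, 15) ∩ B → [11, 15).
[27, 39) ∩ B → [27, 39).
[40, 44) ∩ B → [40, 44).

[-8, -3) ∪ [11, 15) ∪ [27, 39) ∪ [40, 44)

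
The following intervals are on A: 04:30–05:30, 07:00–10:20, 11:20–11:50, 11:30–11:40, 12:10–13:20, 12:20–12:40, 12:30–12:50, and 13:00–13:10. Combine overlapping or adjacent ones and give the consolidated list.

07:00-10:20 is disjoint → start new block.
11:20-11:50 is disjoint → start new block.
11:30-11:40 overlaps/touches 11:20-11:50 → extend to 11:20-11:50.
12:10-13:20 is disjoint → start new block.
12:20-12:40 overlaps/touches 12:10-13:20 → extend to 12:10-13:20.
12:30-12:50 overlaps/touches 12:10-13:20 → extend to 12:10-13:20.
13:00-13:10 overlaps/touches 12:10-13:20 → extend to 12:10-13:20.

04:30-05:30, 07:00-10:20, 11:20-11:50, 12:10-13:20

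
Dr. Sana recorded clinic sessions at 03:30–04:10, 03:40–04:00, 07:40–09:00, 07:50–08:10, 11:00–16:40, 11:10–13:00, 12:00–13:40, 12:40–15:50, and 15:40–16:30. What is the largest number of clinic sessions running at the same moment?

4

At 12:40, 4 of the intervals are simultaneously active.
No point has more.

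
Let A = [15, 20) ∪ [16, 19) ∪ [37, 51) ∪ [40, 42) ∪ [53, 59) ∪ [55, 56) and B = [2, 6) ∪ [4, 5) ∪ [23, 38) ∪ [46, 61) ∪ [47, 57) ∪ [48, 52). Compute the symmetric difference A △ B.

[2, 6) ∪ [15, 20) ∪ [23, 37) ∪ [38, 46) ∪ [51, 53) ∪ [59, 61)

First set merges to [15, 20), [37, 51), [53, 59).
Second set merges to [2, 6), [23, 38), [46, 61).
A \ B = [15, 20), [38, 46).
B \ A = [2, 6), [23, 37), [51, 53), [59, 61).
Union of the two gives the symmetric difference.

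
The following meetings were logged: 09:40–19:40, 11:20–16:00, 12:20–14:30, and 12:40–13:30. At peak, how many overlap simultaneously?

Walk the sorted start/end points keeping a running depth.
The depth first hits 4 at 12:40.

4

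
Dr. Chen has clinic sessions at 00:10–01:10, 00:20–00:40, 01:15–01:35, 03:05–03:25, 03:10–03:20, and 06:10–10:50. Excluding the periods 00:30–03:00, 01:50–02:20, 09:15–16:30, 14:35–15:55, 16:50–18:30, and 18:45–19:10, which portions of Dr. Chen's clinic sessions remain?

Merge the first list: 00:10–01:10, 01:15–01:35, 03:05–03:25, 06:10–10:50.
Merge the second list: 00:30–03:00, 09:15–16:30, 16:50–18:30, 18:45–19:10.
00:10–01:10 minus B → 00:10–00:30.
01:15–01:35: fully covered by B → removed.
03:05–03:25: no B overlap → unchanged.
06:10–10:50 minus B → 06:10–09:15.

00:10–00:30, 03:05–03:25, 06:10–09:15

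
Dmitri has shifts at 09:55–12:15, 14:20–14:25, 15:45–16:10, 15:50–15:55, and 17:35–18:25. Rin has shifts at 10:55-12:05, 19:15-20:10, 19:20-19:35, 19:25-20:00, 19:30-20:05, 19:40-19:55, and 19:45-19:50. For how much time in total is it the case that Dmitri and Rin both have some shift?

1 h 10 min

First set merges to 09:55–12:15, 14:20–14:25, 15:45–16:10, 17:35–18:25.
Second set merges to 10:55–12:05, 19:15–20:10.
A ∩ B = 10:55–12:05.
Total: 1 h 10 min.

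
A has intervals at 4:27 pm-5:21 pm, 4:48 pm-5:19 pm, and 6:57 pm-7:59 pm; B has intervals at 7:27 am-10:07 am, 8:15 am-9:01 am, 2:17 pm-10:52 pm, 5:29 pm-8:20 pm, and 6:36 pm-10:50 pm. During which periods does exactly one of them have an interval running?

Merge the first list: 4:27 pm–5:21 pm, 6:57 pm–7:59 pm.
Merge the second list: 7:27 am–10:07 am, 2:17 pm–10:52 pm.
A but not B: none.
B but not A: 7:27 am–10:07 am, 2:17 pm–4:27 pm, 5:21 pm–6:57 pm, 7:59 pm–10:52 pm.
Combining gives A △ B.

7:27 am–10:07 am, 2:17 pm–4:27 pm, 5:21 pm–6:57 pm, 7:59 pm–10:52 pm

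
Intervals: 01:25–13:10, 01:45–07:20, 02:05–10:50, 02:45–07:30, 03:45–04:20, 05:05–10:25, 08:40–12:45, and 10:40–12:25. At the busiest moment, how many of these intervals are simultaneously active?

5

At 03:45, 5 of the intervals are simultaneously active.
No point has more.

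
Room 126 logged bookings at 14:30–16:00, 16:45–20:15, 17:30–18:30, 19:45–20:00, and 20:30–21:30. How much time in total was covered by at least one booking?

6 h

Merged: 14:30–16:00, 16:45–20:15, 20:30–21:30.
Lengths: 1 h 30 min + 3 h 30 min + 1 h = 6 h.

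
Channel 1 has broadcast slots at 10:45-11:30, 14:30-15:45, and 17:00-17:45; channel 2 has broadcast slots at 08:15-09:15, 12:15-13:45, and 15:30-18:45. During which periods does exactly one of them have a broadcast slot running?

Only in the first: 10:45-11:30, 14:30-15:30.
Only in the second: 08:15-09:15, 12:15-13:45, 15:45-17:00, 17:45-18:45.
Together these are the periods covered by exactly one.

08:15-09:15, 10:45-11:30, 12:15-13:45, 14:30-15:30, 15:45-17:00, 17:45-18:45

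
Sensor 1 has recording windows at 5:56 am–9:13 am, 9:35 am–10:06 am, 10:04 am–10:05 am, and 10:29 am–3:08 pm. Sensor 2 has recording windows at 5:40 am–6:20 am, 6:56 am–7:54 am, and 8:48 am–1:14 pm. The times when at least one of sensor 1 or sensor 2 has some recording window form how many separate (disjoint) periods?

A, merged: 5:56 am–9:13 am, 9:35 am–10:06 am, 10:29 am–3:08 pm.
A ∪ B = 5:40 am–3:08 pm.
That is 1 disjoint piece.

1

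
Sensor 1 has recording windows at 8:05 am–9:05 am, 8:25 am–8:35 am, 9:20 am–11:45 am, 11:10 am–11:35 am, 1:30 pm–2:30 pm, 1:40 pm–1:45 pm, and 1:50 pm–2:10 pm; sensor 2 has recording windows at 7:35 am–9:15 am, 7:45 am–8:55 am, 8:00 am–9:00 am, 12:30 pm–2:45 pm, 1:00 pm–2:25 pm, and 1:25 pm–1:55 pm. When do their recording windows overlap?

Merge the first list: 8:05 am–9:05 am, 9:20 am–11:45 am, 1:30 pm–2:30 pm.
Merge the second list: 7:35 am–9:15 am, 12:30 pm–2:45 pm.
8:05 am–9:05 am meets the second set on 8:05 am–9:05 am.
9:20 am–11:45 am: no overlap with the second set.
1:30 pm–2:30 pm meets the second set on 1:30 pm–2:30 pm.

8:05 am–9:05 am, 1:30 pm–2:30 pm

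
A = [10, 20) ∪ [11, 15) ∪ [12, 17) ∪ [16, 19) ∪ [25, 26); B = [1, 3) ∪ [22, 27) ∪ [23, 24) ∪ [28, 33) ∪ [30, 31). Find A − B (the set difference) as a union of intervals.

A, merged: [10, 20), [25, 26).
B, merged: [1, 3), [22, 27), [28, 33).
[10, 20): no B overlap → unchanged.
[25, 26): fully covered by B → removed.

[10, 20)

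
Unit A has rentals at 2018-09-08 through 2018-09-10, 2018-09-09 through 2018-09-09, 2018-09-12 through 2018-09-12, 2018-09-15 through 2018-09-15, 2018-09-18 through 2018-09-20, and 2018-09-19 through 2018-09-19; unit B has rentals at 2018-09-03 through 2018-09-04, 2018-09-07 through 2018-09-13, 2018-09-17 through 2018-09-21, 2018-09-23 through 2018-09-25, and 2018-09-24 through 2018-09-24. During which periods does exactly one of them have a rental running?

2018-09-03 through 2018-09-04, 2018-09-07 through 2018-09-07, 2018-09-11 through 2018-09-11, 2018-09-13 through 2018-09-13, 2018-09-15 through 2018-09-15, 2018-09-17 through 2018-09-17, 2018-09-21 through 2018-09-21, 2018-09-23 through 2018-09-25

First set merges to 2018-09-08 through 2018-09-10, 2018-09-12 through 2018-09-12, 2018-09-15 through 2018-09-15, 2018-09-18 through 2018-09-20.
Second set merges to 2018-09-03 through 2018-09-04, 2018-09-07 through 2018-09-13, 2018-09-17 through 2018-09-21, 2018-09-23 through 2018-09-25.
A but not B: 2018-09-15 through 2018-09-15.
B but not A: 2018-09-03 through 2018-09-04, 2018-09-07 through 2018-09-07, 2018-09-11 through 2018-09-11, 2018-09-13 through 2018-09-13, 2018-09-17 through 2018-09-17, 2018-09-21 through 2018-09-21, 2018-09-23 through 2018-09-25.
Combining gives A △ B.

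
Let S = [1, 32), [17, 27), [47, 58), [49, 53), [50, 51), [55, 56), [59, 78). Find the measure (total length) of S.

61

Merged: [1, 32), [47, 58), [59, 78).
Lengths: 31 + 11 + 19 = 61.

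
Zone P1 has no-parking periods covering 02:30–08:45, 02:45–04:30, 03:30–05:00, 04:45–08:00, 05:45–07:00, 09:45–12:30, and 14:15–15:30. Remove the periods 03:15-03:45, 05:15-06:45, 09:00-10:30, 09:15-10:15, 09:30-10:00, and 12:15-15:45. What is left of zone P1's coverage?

02:30–03:15, 03:45–05:15, 06:45–08:45, 10:30–12:15

A, merged: 02:30–08:45, 09:45–12:30, 14:15–15:30.
B, merged: 03:15–03:45, 05:15–06:45, 09:00–10:30, 12:15–15:45.
02:30–08:45 minus B → 02:30–03:15, 03:45–05:15, 06:45–08:45.
09:45–12:30 minus B → 10:30–12:15.
14:15–15:30: fully covered by B → removed.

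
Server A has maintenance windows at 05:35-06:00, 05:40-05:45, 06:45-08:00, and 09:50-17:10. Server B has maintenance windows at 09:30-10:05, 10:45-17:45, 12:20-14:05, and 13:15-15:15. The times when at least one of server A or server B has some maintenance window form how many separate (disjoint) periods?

3

A, merged: 05:35–06:00, 06:45–08:00, 09:50–17:10.
B, merged: 09:30–10:05, 10:45–17:45.
A ∪ B = 05:35–06:00, 06:45–08:00, 09:30–17:45.
That is 3 disjoint pieces.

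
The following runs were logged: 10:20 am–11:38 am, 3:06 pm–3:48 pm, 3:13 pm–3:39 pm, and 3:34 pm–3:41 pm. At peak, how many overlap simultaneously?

3

Sweep endpoints in order; track running count of active intervals.
Peak of 3 reached at 3:34 pm.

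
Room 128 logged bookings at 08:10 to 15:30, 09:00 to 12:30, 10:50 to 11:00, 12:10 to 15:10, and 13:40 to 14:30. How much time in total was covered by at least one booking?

Merged: 08:10–15:30.
Length: 7 h 20 min.

7 h 20 min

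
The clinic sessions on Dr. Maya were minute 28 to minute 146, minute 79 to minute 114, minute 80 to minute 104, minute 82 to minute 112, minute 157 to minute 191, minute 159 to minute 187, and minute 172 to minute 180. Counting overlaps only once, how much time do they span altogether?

Merged: minute 28 to minute 146, minute 157 to minute 191.
Lengths: 118 minutes + 34 minutes = 152 minutes.

152 minutes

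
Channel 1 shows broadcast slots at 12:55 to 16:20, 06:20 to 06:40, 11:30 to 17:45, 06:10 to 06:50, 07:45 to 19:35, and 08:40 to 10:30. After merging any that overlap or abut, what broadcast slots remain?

06:10–06:50, 07:45–19:35

Sort by start: 06:10–06:50, 06:20–06:40, 07:45–19:35, 08:40–10:30, 11:30–17:45, 12:55–16:20.
06:20–06:40 overlaps/touches 06:10–06:50 → extend to 06:10–06:50.
07:45–19:35 is disjoint → start new block.
08:40–10:30 overlaps/touches 07:45–19:35 → extend to 07:45–19:35.
11:30–17:45 overlaps/touches 07:45–19:35 → extend to 07:45–19:35.
12:55–16:20 overlaps/touches 07:45–19:35 → extend to 07:45–19:35.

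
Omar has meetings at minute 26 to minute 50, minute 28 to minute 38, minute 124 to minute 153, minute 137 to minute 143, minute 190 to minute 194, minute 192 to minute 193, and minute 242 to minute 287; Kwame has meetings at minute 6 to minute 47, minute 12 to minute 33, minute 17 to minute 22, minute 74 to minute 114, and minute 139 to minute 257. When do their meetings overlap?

A, merged: minute 26 to minute 50, minute 124 to minute 153, minute 190 to minute 194, minute 242 to minute 287.
B, merged: minute 6 to minute 47, minute 74 to minute 114, minute 139 to minute 257.
minute 26 to minute 50 ∩ B → minute 26 to minute 47.
minute 124 to minute 153 ∩ B → minute 139 to minute 153.
minute 190 to minute 194 ∩ B → minute 190 to minute 194.
minute 242 to minute 287 ∩ B → minute 242 to minute 257.

minute 26 to minute 47, minute 139 to minute 153, minute 190 to minute 194, minute 242 to minute 257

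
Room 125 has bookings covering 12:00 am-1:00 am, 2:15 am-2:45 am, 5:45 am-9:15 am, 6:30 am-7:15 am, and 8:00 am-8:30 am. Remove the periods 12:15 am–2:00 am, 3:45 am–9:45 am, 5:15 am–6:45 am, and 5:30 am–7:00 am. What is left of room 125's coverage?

12:00 am–12:15 am, 2:15 am–2:45 am

First set merges to 12:00 am–1:00 am, 2:15 am–2:45 am, 5:45 am–9:15 am.
Second set merges to 12:15 am–2:00 am, 3:45 am–9:45 am.
12:00 am–1:00 am minus B → 12:00 am–12:15 am.
2:15 am–2:45 am: no B overlap → unchanged.
5:45 am–9:15 am: fully covered by B → removed.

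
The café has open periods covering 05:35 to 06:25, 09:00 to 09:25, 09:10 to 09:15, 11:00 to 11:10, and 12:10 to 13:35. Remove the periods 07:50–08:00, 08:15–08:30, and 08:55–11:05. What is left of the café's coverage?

A, merged: 05:35–06:25, 09:00–09:25, 11:00–11:10, 12:10–13:35.
05:35–06:25: no B overlap → unchanged.
09:00–09:25: fully covered by B → removed.
11:00–11:10 minus B → 11:05–11:10.
12:10–13:35: no B overlap → unchanged.

05:35–06:25, 11:05–11:10, 12:10–13:35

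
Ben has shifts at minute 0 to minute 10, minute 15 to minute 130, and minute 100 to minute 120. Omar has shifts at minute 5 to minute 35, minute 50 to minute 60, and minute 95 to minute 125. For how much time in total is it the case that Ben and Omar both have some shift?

65 minutes

A, merged: minute 0 to minute 10, minute 15 to minute 130.
A ∩ B = minute 5 to minute 10, minute 15 to minute 35, minute 50 to minute 60, minute 95 to minute 125.
Total: 5 minutes + 20 minutes + 10 minutes + 30 minutes = 65 minutes.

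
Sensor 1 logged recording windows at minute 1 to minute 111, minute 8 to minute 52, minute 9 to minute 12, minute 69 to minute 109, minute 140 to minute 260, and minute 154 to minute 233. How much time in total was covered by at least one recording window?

Merged: minute 1 to minute 111, minute 140 to minute 260.
Lengths: 110 minutes + 120 minutes = 230 minutes.

230 minutes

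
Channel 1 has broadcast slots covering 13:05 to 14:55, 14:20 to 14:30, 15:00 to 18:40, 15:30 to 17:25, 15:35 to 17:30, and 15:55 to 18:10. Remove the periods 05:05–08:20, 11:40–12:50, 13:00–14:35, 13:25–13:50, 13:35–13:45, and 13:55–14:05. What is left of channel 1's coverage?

A, merged: 13:05–14:55, 15:00–18:40.
B, merged: 05:05–08:20, 11:40–12:50, 13:00–14:35.
13:05–14:55 minus B → 14:35–14:55.
15:00–18:40: no B overlap → unchanged.

14:35–14:55, 15:00–18:40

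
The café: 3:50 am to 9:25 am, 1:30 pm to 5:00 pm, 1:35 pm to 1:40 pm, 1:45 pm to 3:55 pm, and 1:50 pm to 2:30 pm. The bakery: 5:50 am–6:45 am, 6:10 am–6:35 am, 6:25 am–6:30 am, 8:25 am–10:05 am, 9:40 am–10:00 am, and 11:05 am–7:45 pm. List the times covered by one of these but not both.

First set merges to 3:50 am-9:25 am, 1:30 pm-5:00 pm.
Second set merges to 5:50 am-6:45 am, 8:25 am-10:05 am, 11:05 am-7:45 pm.
A but not B: 3:50 am-5:50 am, 6:45 am-8:25 am.
B but not A: 9:25 am-10:05 am, 11:05 am-1:30 pm, 5:00 pm-7:45 pm.
Combining gives A △ B.

3:50 am-5:50 am, 6:45 am-8:25 am, 9:25 am-10:05 am, 11:05 am-1:30 pm, 5:00 pm-7:45 pm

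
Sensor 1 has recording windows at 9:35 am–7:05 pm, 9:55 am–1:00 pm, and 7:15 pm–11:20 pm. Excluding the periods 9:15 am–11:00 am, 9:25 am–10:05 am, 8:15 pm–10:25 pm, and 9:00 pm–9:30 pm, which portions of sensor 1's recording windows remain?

First set merges to 9:35 am–7:05 pm, 7:15 pm–11:20 pm.
Second set merges to 9:15 am–11:00 am, 8:15 pm–10:25 pm.
9:35 am–7:05 pm \ B = 11:00 am–7:05 pm.
7:15 pm–11:20 pm \ B = 7:15 pm–8:15 pm, 10:25 pm–11:20 pm.

11:00 am–7:05 pm, 7:15 pm–8:15 pm, 10:25 pm–11:20 pm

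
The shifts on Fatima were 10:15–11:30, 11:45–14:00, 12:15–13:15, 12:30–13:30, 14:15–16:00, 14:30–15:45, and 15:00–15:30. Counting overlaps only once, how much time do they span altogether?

Merged: 10:15–11:30, 11:45–14:00, 14:15–16:00.
Lengths: 1 h 15 min + 2 h 15 min + 1 h 45 min = 5 h 15 min.

5 h 15 min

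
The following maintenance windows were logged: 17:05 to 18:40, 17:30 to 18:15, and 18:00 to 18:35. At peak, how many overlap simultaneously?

3

Walk the sorted start/end points keeping a running depth.
The depth first hits 3 at 18:00.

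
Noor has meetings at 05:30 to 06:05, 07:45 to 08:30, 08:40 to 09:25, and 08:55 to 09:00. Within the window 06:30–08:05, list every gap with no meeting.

The merged coverage is 05:30–06:05, 07:45–08:30, 08:40–09:25.
Uncovered inside 06:30–08:05: 06:30–07:45.

06:30–07:45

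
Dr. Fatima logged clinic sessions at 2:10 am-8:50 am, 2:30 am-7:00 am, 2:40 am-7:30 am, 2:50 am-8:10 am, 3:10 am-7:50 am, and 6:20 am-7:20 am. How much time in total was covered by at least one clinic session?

Merged: 2:10 am–8:50 am.
Length: 6 h 40 min.

6 h 40 min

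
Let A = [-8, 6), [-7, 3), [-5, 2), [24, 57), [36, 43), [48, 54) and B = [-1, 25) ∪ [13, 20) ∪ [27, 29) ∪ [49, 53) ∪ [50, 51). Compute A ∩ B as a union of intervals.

[-1, 6) ∪ [24, 25) ∪ [27, 29) ∪ [49, 53)

First set merges to [-8, 6), [24, 57).
Second set merges to [-1, 25), [27, 29), [49, 53).
[-8, 6) overlaps B on [-1, 6).
[24, 57) overlaps B on [24, 25), [27, 29), [49, 53).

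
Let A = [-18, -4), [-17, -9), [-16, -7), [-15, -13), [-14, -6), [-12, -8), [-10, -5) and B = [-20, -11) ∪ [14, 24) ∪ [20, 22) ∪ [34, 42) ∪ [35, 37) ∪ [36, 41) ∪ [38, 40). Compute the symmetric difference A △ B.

Merge the first list: [-18, -4).
Merge the second list: [-20, -11), [14, 24), [34, 42).
A but not B: [-11, -4).
B but not A: [-20, -18), [14, 24), [34, 42).
Combining gives A △ B.

[-20, -18) ∪ [-11, -4) ∪ [14, 24) ∪ [34, 42)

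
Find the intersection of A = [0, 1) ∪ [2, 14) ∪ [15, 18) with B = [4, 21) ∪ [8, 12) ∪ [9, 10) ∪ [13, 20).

[4, 14) ∪ [15, 18)

Merge the second list: [4, 21).
[0, 1): no overlap with the second set.
[2, 14) meets the second set on [4, 14).
[15, 18) meets the second set on [15, 18).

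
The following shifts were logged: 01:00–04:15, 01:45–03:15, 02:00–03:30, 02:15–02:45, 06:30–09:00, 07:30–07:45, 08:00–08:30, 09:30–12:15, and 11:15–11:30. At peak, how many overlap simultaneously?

Walk the sorted start/end points keeping a running depth.
The depth first hits 4 at 02:15.

4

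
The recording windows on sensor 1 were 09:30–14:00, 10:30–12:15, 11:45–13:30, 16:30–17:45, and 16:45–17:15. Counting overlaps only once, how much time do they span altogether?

Merged: 09:30–14:00, 16:30–17:45.
Lengths: 4 h 30 min + 1 h 15 min = 5 h 45 min.

5 h 45 min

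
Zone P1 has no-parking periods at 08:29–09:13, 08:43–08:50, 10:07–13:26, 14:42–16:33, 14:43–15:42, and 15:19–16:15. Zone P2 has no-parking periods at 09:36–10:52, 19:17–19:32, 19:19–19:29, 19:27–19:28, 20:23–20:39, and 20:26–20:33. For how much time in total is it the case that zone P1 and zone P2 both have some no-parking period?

First set merges to 08:29–09:13, 10:07–13:26, 14:42–16:33.
Second set merges to 09:36–10:52, 19:17–19:32, 20:23–20:39.
A ∩ B = 10:07–10:52.
Total: 45 min.

45 min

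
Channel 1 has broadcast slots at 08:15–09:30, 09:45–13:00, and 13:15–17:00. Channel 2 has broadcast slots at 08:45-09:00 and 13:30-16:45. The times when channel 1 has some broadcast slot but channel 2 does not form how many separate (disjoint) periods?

5

A \ B = 08:15-08:45, 09:00-09:30, 09:45-13:00, 13:15-13:30, 16:45-17:00.
That is 5 disjoint pieces.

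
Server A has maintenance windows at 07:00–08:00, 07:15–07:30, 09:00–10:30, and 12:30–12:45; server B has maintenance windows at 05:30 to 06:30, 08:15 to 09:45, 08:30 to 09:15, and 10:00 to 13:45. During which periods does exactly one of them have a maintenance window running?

05:30–06:30, 07:00–08:00, 08:15–09:00, 09:45–10:00, 10:30–12:30, 12:45–13:45

Merge the first list: 07:00–08:00, 09:00–10:30, 12:30–12:45.
Merge the second list: 05:30–06:30, 08:15–09:45, 10:00–13:45.
A \ B = 07:00–08:00, 09:45–10:00.
B \ A = 05:30–06:30, 08:15–09:00, 10:30–12:30, 12:45–13:45.
Union of the two gives the symmetric difference.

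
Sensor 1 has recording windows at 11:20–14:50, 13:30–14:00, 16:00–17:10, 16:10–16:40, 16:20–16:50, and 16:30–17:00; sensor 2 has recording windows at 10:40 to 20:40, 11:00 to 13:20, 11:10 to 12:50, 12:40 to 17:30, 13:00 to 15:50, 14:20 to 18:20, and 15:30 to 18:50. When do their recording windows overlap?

11:20–14:50, 16:00–17:10

First set merges to 11:20–14:50, 16:00–17:10.
Second set merges to 10:40–20:40.
11:20–14:50 meets the second set on 11:20–14:50.
16:00–17:10 meets the second set on 16:00–17:10.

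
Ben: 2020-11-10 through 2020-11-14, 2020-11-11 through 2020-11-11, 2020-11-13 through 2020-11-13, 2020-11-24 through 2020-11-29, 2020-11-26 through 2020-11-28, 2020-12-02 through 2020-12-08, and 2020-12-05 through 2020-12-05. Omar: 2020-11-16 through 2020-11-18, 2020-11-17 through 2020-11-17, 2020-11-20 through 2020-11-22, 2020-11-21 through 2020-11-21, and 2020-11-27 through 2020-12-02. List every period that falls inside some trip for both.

2020-11-27 through 2020-11-29, 2020-12-02 through 2020-12-02

Merge the first list: 2020-11-10 through 2020-11-14, 2020-11-24 through 2020-11-29, 2020-12-02 through 2020-12-08.
Merge the second list: 2020-11-16 through 2020-11-18, 2020-11-20 through 2020-11-22, 2020-11-27 through 2020-12-02.
2020-11-10 through 2020-11-14 falls entirely outside B.
2020-11-24 through 2020-11-29 overlaps B on 2020-11-27 through 2020-11-29.
2020-12-02 through 2020-12-08 overlaps B on 2020-12-02 through 2020-12-02.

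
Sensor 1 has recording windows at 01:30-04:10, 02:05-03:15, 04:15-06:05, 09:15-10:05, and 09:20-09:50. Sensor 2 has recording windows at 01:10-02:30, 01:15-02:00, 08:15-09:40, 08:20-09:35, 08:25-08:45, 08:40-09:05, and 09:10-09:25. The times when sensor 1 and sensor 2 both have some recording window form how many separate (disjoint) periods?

Merge the first list: 01:30-04:10, 04:15-06:05, 09:15-10:05.
Merge the second list: 01:10-02:30, 08:15-09:40.
A ∩ B = 01:30-02:30, 09:15-09:40.
That is 2 disjoint pieces.

2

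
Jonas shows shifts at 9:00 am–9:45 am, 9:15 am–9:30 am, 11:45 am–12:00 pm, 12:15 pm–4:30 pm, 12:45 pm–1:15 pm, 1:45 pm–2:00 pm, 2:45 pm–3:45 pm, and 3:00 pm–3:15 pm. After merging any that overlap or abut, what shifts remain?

9:00 am-9:45 am, 11:45 am-12:00 pm, 12:15 pm-4:30 pm

9:15 am-9:30 am overlaps/touches 9:00 am-9:45 am → extend to 9:00 am-9:45 am.
11:45 am-12:00 pm is disjoint → start new block.
12:15 pm-4:30 pm is disjoint → start new block.
12:45 pm-1:15 pm overlaps/touches 12:15 pm-4:30 pm → extend to 12:15 pm-4:30 pm.
1:45 pm-2:00 pm overlaps/touches 12:15 pm-4:30 pm → extend to 12:15 pm-4:30 pm.
2:45 pm-3:45 pm overlaps/touches 12:15 pm-4:30 pm → extend to 12:15 pm-4:30 pm.
3:00 pm-3:15 pm overlaps/touches 12:15 pm-4:30 pm → extend to 12:15 pm-4:30 pm.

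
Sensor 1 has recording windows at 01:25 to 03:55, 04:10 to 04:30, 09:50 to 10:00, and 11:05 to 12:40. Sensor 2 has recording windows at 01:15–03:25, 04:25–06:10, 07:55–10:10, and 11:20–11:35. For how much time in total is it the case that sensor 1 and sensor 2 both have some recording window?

A ∩ B = 01:25–03:25, 04:25–04:30, 09:50–10:00, 11:20–11:35.
Total: 2 h + 5 min + 10 min + 15 min = 2 h 30 min.

2 h 30 min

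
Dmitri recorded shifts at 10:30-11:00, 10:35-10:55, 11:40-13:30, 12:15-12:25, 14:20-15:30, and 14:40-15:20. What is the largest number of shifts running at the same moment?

2

Walk the sorted start/end points keeping a running depth.
The depth first hits 2 at 10:35.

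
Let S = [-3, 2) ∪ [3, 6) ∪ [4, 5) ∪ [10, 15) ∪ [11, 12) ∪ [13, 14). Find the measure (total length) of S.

13

Merged: [-3, 2), [3, 6), [10, 15).
Lengths: 5 + 3 + 5 = 13.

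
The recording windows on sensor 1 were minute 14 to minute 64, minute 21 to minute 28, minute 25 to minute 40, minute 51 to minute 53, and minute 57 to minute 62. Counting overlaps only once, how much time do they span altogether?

50 minutes

Merged: minute 14 to minute 64.
Length: 50 minutes.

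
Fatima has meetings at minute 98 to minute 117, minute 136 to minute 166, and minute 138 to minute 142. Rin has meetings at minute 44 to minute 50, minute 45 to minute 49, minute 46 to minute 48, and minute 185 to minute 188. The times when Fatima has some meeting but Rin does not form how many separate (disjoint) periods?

First set merges to minute 98 to minute 117, minute 136 to minute 166.
Second set merges to minute 44 to minute 50, minute 185 to minute 188.
A \ B = minute 98 to minute 117, minute 136 to minute 166.
That is 2 disjoint pieces.

2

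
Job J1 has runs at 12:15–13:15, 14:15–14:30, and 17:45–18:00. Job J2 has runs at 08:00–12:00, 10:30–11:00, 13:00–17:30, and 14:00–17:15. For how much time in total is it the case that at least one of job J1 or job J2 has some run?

9 h 30 min

Merge the second list: 08:00-12:00, 13:00-17:30.
A ∪ B = 08:00-12:00, 12:15-17:30, 17:45-18:00.
Total: 4 h + 5 h 15 min + 15 min = 9 h 30 min.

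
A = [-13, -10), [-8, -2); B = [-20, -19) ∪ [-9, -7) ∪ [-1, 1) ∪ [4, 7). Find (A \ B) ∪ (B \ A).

[-20, -19) ∪ [-13, -10) ∪ [-9, -8) ∪ [-7, -2) ∪ [-1, 1) ∪ [4, 7)

A but not B: [-13, -10), [-7, -2).
B but not A: [-20, -19), [-9, -8), [-1, 1), [4, 7).
Combining gives A △ B.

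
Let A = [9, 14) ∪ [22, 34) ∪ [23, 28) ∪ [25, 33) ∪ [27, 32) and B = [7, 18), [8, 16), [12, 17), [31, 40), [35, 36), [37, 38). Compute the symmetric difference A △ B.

First set merges to [9, 14), [22, 34).
Second set merges to [7, 18), [31, 40).
Only in the first: [22, 31).
Only in the second: [7, 9), [14, 18), [34, 40).
Together these are the periods covered by exactly one.

[7, 9) ∪ [14, 18) ∪ [22, 31) ∪ [34, 40)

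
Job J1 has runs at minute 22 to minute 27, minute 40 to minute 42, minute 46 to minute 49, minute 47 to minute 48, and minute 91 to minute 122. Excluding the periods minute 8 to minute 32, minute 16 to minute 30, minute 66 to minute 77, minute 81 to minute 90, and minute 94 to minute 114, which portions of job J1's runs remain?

Merge the first list: minute 22 to minute 27, minute 40 to minute 42, minute 46 to minute 49, minute 91 to minute 122.
Merge the second list: minute 8 to minute 32, minute 66 to minute 77, minute 81 to minute 90, minute 94 to minute 114.
minute 22 to minute 27: entirely removed.
minute 40 to minute 42: nothing removed.
minute 46 to minute 49: nothing removed.
minute 91 to minute 122 \ B = minute 91 to minute 94, minute 114 to minute 122.

minute 40 to minute 42, minute 46 to minute 49, minute 91 to minute 94, minute 114 to minute 122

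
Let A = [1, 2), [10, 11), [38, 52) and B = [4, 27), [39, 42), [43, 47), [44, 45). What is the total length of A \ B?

Second set merges to [4, 27), [39, 42), [43, 47).
A \ B = [1, 2), [38, 39), [42, 43), [47, 52).
Total: 1 + 1 + 1 + 5 = 8.

8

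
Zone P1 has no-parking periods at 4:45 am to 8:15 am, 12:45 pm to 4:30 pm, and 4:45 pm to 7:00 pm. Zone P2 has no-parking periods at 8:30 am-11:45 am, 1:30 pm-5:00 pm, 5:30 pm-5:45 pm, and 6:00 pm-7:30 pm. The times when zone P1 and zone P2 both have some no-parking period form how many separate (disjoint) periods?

A ∩ B = 1:30 pm-4:30 pm, 4:45 pm-5:00 pm, 5:30 pm-5:45 pm, 6:00 pm-7:00 pm.
That is 4 disjoint pieces.

4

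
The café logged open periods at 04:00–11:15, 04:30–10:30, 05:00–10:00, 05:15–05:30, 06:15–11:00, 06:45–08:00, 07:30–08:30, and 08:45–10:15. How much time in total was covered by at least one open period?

7 h 15 min

Merged: 04:00-11:15.
Length: 7 h 15 min.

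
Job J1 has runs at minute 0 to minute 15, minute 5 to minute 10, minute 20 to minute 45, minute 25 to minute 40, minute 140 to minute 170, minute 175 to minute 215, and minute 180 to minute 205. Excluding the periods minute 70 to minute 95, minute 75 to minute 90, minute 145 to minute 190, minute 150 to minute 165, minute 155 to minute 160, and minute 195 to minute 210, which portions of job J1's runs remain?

First set merges to minute 0 to minute 15, minute 20 to minute 45, minute 140 to minute 170, minute 175 to minute 215.
Second set merges to minute 70 to minute 95, minute 145 to minute 190, minute 195 to minute 210.
minute 0 to minute 15: nothing removed.
minute 20 to minute 45: nothing removed.
minute 140 to minute 170 \ B = minute 140 to minute 145.
minute 175 to minute 215 \ B = minute 190 to minute 195, minute 210 to minute 215.

minute 0 to minute 15, minute 20 to minute 45, minute 140 to minute 145, minute 190 to minute 195, minute 210 to minute 215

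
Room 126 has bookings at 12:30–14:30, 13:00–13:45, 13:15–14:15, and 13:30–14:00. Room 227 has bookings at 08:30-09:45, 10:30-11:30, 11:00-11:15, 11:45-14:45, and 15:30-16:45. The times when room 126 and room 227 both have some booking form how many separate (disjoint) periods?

Merge the first list: 12:30–14:30.
Merge the second list: 08:30–09:45, 10:30–11:30, 11:45–14:45, 15:30–16:45.
A ∩ B = 12:30–14:30.
That is 1 disjoint piece.

1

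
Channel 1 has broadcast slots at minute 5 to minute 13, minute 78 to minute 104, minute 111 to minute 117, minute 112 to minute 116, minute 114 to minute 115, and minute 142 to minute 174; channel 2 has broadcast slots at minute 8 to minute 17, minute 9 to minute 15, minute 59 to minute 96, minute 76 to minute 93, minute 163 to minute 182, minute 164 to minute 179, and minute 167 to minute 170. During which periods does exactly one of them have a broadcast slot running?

minute 5 to minute 8, minute 13 to minute 17, minute 59 to minute 78, minute 96 to minute 104, minute 111 to minute 117, minute 142 to minute 163, minute 174 to minute 182

A, merged: minute 5 to minute 13, minute 78 to minute 104, minute 111 to minute 117, minute 142 to minute 174.
B, merged: minute 8 to minute 17, minute 59 to minute 96, minute 163 to minute 182.
A \ B = minute 5 to minute 8, minute 96 to minute 104, minute 111 to minute 117, minute 142 to minute 163.
B \ A = minute 13 to minute 17, minute 59 to minute 78, minute 174 to minute 182.
Union of the two gives the symmetric difference.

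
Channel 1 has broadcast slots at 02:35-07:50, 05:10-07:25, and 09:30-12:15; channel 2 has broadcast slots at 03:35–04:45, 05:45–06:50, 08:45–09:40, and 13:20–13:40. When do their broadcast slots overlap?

03:35–04:45, 05:45–06:50, 09:30–09:40

First set merges to 02:35–07:50, 09:30–12:15.
02:35–07:50 meets the second set on 03:35–04:45, 05:45–06:50.
09:30–12:15 meets the second set on 09:30–09:40.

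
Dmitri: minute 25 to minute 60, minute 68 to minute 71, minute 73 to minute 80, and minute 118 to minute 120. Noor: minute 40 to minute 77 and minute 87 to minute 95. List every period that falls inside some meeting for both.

minute 25 to minute 60 overlaps B on minute 40 to minute 60.
minute 68 to minute 71 overlaps B on minute 68 to minute 71.
minute 73 to minute 80 overlaps B on minute 73 to minute 77.
minute 118 to minute 120 falls entirely outside B.

minute 40 to minute 60, minute 68 to minute 71, minute 73 to minute 77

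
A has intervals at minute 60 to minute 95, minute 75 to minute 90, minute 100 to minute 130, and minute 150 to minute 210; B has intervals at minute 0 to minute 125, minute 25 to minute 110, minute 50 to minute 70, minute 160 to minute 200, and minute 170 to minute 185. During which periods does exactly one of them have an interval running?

First set merges to minute 60 to minute 95, minute 100 to minute 130, minute 150 to minute 210.
Second set merges to minute 0 to minute 125, minute 160 to minute 200.
A \ B = minute 125 to minute 130, minute 150 to minute 160, minute 200 to minute 210.
B \ A = minute 0 to minute 60, minute 95 to minute 100.
Union of the two gives the symmetric difference.

minute 0 to minute 60, minute 95 to minute 100, minute 125 to minute 130, minute 150 to minute 160, minute 200 to minute 210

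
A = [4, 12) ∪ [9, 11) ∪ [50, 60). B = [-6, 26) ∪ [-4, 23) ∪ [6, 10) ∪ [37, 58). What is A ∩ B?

A, merged: [4, 12), [50, 60).
B, merged: [-6, 26), [37, 58).
[4, 12) overlaps B on [4, 12).
[50, 60) overlaps B on [50, 58).

[4, 12) ∪ [50, 58)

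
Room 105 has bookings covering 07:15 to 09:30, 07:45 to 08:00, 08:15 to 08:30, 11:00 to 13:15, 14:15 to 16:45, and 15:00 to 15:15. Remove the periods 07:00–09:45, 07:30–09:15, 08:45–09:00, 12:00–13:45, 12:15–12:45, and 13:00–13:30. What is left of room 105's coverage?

11:00–12:00, 14:15–16:45

First set merges to 07:15–09:30, 11:00–13:15, 14:15–16:45.
Second set merges to 07:00–09:45, 12:00–13:45.
07:15–09:30: entirely removed.
11:00–13:15 \ B = 11:00–12:00.
14:15–16:45: nothing removed.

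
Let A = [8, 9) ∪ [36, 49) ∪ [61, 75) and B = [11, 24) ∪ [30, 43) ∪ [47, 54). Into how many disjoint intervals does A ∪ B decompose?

4

A ∪ B = [8, 9), [11, 24), [30, 54), [61, 75).
That is 4 disjoint pieces.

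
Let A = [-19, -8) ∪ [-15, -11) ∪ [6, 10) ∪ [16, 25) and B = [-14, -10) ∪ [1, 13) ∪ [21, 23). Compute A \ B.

A, merged: [-19, -8), [6, 10), [16, 25).
[-19, -8) with B removed leaves [-19, -14), [-10, -8).
[6, 10) lies entirely inside B → drops out.
[16, 25) with B removed leaves [16, 21), [23, 25).

[-19, -14) ∪ [-10, -8) ∪ [16, 21) ∪ [23, 25)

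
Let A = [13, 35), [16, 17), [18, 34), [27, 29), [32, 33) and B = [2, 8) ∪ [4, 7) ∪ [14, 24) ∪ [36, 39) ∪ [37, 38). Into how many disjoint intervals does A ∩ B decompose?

First set merges to [13, 35).
Second set merges to [2, 8), [14, 24), [36, 39).
A ∩ B = [14, 24).
That is 1 disjoint piece.

1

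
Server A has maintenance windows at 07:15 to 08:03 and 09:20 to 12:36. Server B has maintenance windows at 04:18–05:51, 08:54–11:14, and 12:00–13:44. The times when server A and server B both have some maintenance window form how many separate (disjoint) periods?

A ∩ B = 09:20-11:14, 12:00-12:36.
That is 2 disjoint pieces.

2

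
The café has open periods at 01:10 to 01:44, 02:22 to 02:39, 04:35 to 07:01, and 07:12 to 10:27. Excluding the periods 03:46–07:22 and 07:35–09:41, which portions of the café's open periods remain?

01:10–01:44, 02:22–02:39, 07:22–07:35, 09:41–10:27

01:10–01:44 is untouched.
02:22–02:39 is untouched.
04:35–07:01 lies entirely inside B → drops out.
07:12–10:27 with B removed leaves 07:22–07:35, 09:41–10:27.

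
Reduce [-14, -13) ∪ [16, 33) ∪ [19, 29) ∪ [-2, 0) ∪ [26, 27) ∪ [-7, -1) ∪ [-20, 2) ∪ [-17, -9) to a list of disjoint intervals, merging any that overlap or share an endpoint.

[-20, 2) ∪ [16, 33)

Sort by start: [-20, 2), [-17, -9), [-14, -13), [-7, -1), [-2, 0), [16, 33), [19, 29), [26, 27).
[-17, -9) overlaps/touches [-20, 2) → extend to [-20, 2).
[-14, -13) overlaps/touches [-20, 2) → extend to [-20, 2).
[-7, -1) overlaps/touches [-20, 2) → extend to [-20, 2).
[-2, 0) overlaps/touches [-20, 2) → extend to [-20, 2).
[16, 33) is disjoint → start new block.
[19, 29) overlaps/touches [16, 33) → extend to [16, 33).
[26, 27) overlaps/touches [16, 33) → extend to [16, 33).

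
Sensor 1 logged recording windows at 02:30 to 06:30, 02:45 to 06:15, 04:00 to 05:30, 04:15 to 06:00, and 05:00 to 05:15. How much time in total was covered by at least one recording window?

Merged: 02:30–06:30.
Length: 4 h.

4 h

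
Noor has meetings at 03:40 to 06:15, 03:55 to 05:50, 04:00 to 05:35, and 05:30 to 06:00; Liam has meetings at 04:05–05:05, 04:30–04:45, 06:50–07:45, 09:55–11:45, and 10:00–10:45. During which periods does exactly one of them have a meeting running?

A, merged: 03:40-06:15.
B, merged: 04:05-05:05, 06:50-07:45, 09:55-11:45.
A \ B = 03:40-04:05, 05:05-06:15.
B \ A = 06:50-07:45, 09:55-11:45.
Union of the two gives the symmetric difference.

03:40-04:05, 05:05-06:15, 06:50-07:45, 09:55-11:45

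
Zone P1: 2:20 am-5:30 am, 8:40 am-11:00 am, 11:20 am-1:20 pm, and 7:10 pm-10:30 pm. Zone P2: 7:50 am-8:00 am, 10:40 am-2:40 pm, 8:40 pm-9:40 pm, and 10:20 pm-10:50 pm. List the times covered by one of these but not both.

Only in the first: 2:20 am–5:30 am, 8:40 am–10:40 am, 7:10 pm–8:40 pm, 9:40 pm–10:20 pm.
Only in the second: 7:50 am–8:00 am, 11:00 am–11:20 am, 1:20 pm–2:40 pm, 10:30 pm–10:50 pm.
Together these are the periods covered by exactly one.

2:20 am–5:30 am, 7:50 am–8:00 am, 8:40 am–10:40 am, 11:00 am–11:20 am, 1:20 pm–2:40 pm, 7:10 pm–8:40 pm, 9:40 pm–10:20 pm, 10:30 pm–10:50 pm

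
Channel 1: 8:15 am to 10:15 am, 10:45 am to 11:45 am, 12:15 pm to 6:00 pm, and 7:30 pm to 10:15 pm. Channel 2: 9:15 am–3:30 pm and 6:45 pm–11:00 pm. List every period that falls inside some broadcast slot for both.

8:15 am–10:15 am meets the second set on 9:15 am–10:15 am.
10:45 am–11:45 am meets the second set on 10:45 am–11:45 am.
12:15 pm–6:00 pm meets the second set on 12:15 pm–3:30 pm.
7:30 pm–10:15 pm meets the second set on 7:30 pm–10:15 pm.

9:15 am–10:15 am, 10:45 am–11:45 am, 12:15 pm–3:30 pm, 7:30 pm–10:15 pm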